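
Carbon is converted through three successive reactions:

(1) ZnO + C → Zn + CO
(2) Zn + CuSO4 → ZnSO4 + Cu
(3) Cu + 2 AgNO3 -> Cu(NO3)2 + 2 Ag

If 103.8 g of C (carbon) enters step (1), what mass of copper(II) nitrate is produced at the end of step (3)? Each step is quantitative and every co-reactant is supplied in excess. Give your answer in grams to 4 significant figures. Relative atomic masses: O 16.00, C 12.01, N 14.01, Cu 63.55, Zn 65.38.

M(C) = 12.01 g/mol.
M(Cu(NO3)2) = 63.55 + 2(14.01) + 6(16.00) = 187.57 g/mol.
n(C) = 103.8 / 12.01 = 8.6428 mol.
Reaction (1): C→Zn ratio 1:1 ⇒ n(Zn) = 8.6428 mol.
Reaction (2): Zn→Cu ratio 1:1 ⇒ n(Cu) = 8.6428 mol.
Reaction (3): Cu→Cu(NO3)2 ratio 1:1 ⇒ n(Cu(NO3)2) = 8.6428 mol.
Mass of Cu(NO3)2 = 8.6428 × 187.57 = 1621.1 g.

1621 g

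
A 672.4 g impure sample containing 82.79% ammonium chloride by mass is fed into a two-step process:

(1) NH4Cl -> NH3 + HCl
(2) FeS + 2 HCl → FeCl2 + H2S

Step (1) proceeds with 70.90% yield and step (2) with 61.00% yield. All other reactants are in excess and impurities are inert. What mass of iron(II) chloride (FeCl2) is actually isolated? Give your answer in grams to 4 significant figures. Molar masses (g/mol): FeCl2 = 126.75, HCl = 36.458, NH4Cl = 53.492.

Pure NH4Cl = 672.4 × 0.8279 = 556.68 g.
n(NH4Cl) = 556.68 / 53.492 = 10.407 mol.
Step 1 (NH4Cl:HCl = 1:1): theoretical n(HCl) = 10.407 mol; at 70.90% yield, n(HCl) = 7.3784 mol.
Step 2 (HCl:FeCl2 = 2:1): theoretical n(FeCl2) = 3.6892 mol, so theoretical mass = 3.6892 × 126.75 = 467.61 g.
At 61.00% yield, actual mass of FeCl2 = 467.61 × 0.6100 = 285.24 g.

285.2 g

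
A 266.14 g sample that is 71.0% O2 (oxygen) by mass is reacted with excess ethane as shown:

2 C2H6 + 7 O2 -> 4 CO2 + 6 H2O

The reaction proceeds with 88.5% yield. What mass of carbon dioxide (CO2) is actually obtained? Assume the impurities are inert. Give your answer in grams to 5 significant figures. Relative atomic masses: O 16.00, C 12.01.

Pure O2 available = 266.14 g × 0.710 = 188.959 g.
M(O2) = 2(16.00) = 32.00 g/mol.
M(CO2) = 12.01 + 2(16.00) = 44.01 g/mol.
n(O2) = 188.959 g / 32.00 g/mol = 5.90498 mol.
From the equation the O2:CO2 mole ratio is 7:4, so n(CO2) = 5.90498 × 4/7 = 3.37427 mol.
Mass of CO2 = 3.37427 mol × 44.01 g/mol = 148.502 g.
Actual mass collected = 148.502 g × 0.885 = 131.424 g.

131.42 g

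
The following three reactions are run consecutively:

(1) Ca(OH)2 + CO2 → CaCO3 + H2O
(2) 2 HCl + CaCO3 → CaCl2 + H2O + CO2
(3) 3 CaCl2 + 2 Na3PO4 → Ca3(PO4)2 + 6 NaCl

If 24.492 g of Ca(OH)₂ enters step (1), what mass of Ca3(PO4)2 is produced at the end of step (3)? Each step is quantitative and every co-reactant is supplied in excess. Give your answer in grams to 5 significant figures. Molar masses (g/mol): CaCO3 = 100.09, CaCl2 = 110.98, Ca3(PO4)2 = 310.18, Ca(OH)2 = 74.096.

n(Ca(OH)2) = 24.492 / 74.096 = 0.330544 mol.
Reaction (1): Ca(OH)2→CaCO3 ratio 1:1 ⇒ n(CaCO3) = 0.330544 mol.
Reaction (2): CaCO3→CaCl2 ratio 1:1 ⇒ n(CaCl2) = 0.330544 mol.
Reaction (3): CaCl2→Ca3(PO4)2 ratio 3:1 ⇒ n(Ca3(PO4)2) = 0.110181 mol.
Mass of Ca3(PO4)2 = 0.110181 × 310.18 = 34.1761 g.

34.176 g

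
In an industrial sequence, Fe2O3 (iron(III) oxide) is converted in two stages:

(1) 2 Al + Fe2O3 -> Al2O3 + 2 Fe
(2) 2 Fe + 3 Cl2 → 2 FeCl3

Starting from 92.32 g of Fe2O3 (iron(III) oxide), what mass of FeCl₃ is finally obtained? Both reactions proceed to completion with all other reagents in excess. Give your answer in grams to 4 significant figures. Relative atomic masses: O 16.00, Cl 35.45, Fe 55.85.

M(Fe2O3) = 2(55.85) + 3(16.00) = 159.70 g/mol.
M(FeCl3) = 55.85 + 3(35.45) = 162.20 g/mol.
n(Fe2O3) = 92.320 / 159.70 = 0.57808 mol.
Step 1 gives a 1:2 ratio of Fe2O3 to Fe, so n(Fe) = 1.1562 mol.
In step 2 the Fe:FeCl3 ratio is 2:2, so n(FeCl3) = 1.1562 mol.
Mass of FeCl3 = 1.1562 × 162.20 = 187.53 g.

187.5 g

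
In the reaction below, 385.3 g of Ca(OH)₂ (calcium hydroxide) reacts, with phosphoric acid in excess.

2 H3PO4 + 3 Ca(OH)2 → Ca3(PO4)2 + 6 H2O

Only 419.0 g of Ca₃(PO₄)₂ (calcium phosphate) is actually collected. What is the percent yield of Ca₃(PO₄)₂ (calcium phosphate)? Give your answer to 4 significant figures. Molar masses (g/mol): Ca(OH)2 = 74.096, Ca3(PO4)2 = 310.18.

n(Ca(OH)2) = 385.30 g / 74.096 g/mol = 5.2000 mol.
From the equation the Ca(OH)2:Ca3(PO4)2 mole ratio is 3:1, so n(Ca3(PO4)2) = 5.2000 × 1/3 = 1.7333 mol.
Mass of Ca3(PO4)2 = 1.7333 mol × 310.18 g/mol = 537.65 g.
This is the theoretical yield. Percent yield = 419.0 g / 537.65 g × 100% = 77.932%.

77.93 %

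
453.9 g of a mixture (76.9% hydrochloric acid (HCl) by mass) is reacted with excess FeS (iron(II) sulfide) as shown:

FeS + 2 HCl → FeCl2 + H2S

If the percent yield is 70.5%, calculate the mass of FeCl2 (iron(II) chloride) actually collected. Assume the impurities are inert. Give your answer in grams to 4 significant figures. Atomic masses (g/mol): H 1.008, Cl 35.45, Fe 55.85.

427.8 g

Pure HCl available = 453.9 g × 0.769 = 349.05 g.
M(HCl) = 1.008 + 35.45 = 36.458 g/mol.
M(FeCl2) = 55.85 + 2(35.45) = 126.75 g/mol.
n(HCl) = 349.05 g / 36.458 g/mol = 9.5740 mol.
From the equation the HCl:FeCl2 mole ratio is 2:1, so n(FeCl2) = 9.5740 × 1/2 = 4.7870 mol.
Mass of FeCl2 = 4.7870 mol × 126.75 g/mol = 606.75 g.
Actual mass collected = 606.75 g × 0.705 = 427.76 g.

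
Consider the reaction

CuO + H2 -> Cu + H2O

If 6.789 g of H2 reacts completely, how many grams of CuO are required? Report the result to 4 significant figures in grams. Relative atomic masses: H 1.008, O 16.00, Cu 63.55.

267.9 g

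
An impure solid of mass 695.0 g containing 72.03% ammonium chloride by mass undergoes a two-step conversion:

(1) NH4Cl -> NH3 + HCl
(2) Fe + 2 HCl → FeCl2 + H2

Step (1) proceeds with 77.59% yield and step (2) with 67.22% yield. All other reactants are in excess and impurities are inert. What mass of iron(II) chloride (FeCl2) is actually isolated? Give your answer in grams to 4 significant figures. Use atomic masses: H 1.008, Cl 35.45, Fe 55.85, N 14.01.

309.3 g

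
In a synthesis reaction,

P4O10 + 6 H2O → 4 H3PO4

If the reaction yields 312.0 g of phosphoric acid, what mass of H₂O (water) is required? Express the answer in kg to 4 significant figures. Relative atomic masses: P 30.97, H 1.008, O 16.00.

M(H3PO4) = 3(1.008) + 30.97 + 4(16.00) = 97.994 g/mol.
M(H2O) = 2(1.008) + 16.00 = 18.016 g/mol.
n(H3PO4) = 312.00 g / 97.994 g/mol = 3.1839 mol.
From the equation the H3PO4:H2O mole ratio is 4:6, so n(H2O) = 3.1839 × 6/4 = 4.7758 mol.
Mass of H2O = 4.7758 mol × 18.016 g/mol = 86.041 g.
Converting to kg: 86.041 g = 0.08604 kg.

0.08604 kg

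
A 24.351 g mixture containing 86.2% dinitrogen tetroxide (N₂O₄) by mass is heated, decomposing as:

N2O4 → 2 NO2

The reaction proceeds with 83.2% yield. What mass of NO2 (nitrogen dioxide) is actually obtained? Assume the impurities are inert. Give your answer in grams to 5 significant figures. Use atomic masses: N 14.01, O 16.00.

Pure N2O4 available = 24.351 g × 0.862 = 20.9906 g.
M(N2O4) = 2(14.01) + 4(16.00) = 92.02 g/mol.
M(NO2) = 14.01 + 2(16.00) = 46.01 g/mol.
n(N2O4) = 20.9906 g / 92.02 g/mol = 0.228109 mol.
From the equation the N2O4:NO2 mole ratio is 1:2, so n(NO2) = 0.228109 × 2/1 = 0.456217 mol.
Mass of NO2 = 0.456217 mol × 46.01 g/mol = 20.9906 g.
Actual mass collected = 20.9906 g × 0.832 = 17.4641 g.

17.464 g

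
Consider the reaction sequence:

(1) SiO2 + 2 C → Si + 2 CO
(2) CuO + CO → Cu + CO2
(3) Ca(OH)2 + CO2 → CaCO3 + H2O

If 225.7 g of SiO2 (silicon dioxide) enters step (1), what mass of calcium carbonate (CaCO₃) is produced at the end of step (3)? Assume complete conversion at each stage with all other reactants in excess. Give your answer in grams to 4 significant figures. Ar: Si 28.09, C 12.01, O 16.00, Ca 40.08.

M(SiO2) = 28.09 + 2(16.00) = 60.09 g/mol.
M(CaCO3) = 40.08 + 12.01 + 3(16.00) = 100.09 g/mol.
n(SiO2) = 225.7 / 60.09 = 3.7560 mol.
Reaction (1): SiO2→CO ratio 1:2 ⇒ n(CO) = 7.5121 mol.
Reaction (2): CO→CO2 ratio 1:1 ⇒ n(CO2) = 7.5121 mol.
Reaction (3): CO2→CaCO3 ratio 1:1 ⇒ n(CaCO3) = 7.5121 mol.
Mass of CaCO3 = 7.5121 × 100.09 = 751.88 g.

751.9 g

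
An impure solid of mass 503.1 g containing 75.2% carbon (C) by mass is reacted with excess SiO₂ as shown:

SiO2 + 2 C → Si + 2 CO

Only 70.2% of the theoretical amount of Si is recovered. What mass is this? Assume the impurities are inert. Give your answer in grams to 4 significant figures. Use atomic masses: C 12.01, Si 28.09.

Pure C available = 503.1 g × 0.752 = 378.33 g.
M(C) = 12.01 g/mol.
M(Si) = 28.09 g/mol.
n(C) = 378.33 g / 12.01 g/mol = 31.501 mol.
From the equation the C:Si mole ratio is 2:1, so n(Si) = 31.501 × 1/2 = 15.751 mol.
Mass of Si = 15.751 mol × 28.09 g/mol = 442.44 g.
Actual mass collected = 442.44 g × 0.702 = 310.59 g.

310.6 g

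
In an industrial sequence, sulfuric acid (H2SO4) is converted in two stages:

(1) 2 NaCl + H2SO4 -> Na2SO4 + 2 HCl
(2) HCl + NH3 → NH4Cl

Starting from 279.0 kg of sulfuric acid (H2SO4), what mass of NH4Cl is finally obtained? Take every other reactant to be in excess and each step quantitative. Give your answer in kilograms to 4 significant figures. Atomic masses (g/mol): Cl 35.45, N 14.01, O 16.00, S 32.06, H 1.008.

304.3 kg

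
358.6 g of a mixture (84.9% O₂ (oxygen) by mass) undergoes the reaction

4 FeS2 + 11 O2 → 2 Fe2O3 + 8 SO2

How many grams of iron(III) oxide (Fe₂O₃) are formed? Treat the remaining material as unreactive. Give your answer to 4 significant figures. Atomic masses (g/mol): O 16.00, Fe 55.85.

Mass of pure O2 = 358.6 g × 0.849 = 304.45 g.
M(O2) = 2(16.00) = 32.00 g/mol.
M(Fe2O3) = 2(55.85) + 3(16.00) = 159.70 g/mol.
n(O2) = 304.45 g / 32.00 g/mol = 9.5141 mol.
From the equation the O2:Fe2O3 mole ratio is 11:2, so n(Fe2O3) = 9.5141 × 2/11 = 1.7298 mol.
Mass of Fe2O3 = 1.7298 mol × 159.70 g/mol = 276.26 g.

276.3 g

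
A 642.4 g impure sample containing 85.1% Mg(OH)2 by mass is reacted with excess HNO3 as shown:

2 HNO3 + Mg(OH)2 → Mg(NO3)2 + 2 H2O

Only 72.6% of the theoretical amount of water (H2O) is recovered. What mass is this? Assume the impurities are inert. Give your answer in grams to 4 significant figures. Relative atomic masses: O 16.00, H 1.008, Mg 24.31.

Pure Mg(OH)2 available = 642.4 g × 0.851 = 546.68 g.
M(Mg(OH)2) = 24.31 + 2(16.00) + 2(1.008) = 58.326 g/mol.
M(H2O) = 2(1.008) + 16.00 = 18.016 g/mol.
n(Mg(OH)2) = 546.68 g / 58.326 g/mol = 9.3729 mol.
From the equation the Mg(OH)2:H2O mole ratio is 1:2, so n(H2O) = 9.3729 × 2/1 = 18.746 mol.
Mass of H2O = 18.746 mol × 18.016 g/mol = 337.72 g.
Actual mass collected = 337.72 g × 0.726 = 245.19 g.

245.2 g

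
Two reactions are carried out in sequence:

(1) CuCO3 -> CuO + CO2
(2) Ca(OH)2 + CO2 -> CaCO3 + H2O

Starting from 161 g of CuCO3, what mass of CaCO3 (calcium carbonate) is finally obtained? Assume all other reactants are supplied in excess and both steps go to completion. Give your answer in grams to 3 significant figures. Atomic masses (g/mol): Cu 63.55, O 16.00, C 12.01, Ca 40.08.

130 g

M(CuCO3) = 63.55 + 12.01 + 3(16.00) = 123.56 g/mol.
M(CaCO3) = 40.08 + 12.01 + 3(16.00) = 100.09 g/mol.
n(CuCO3) = 161.0 / 123.56 = 1.303 mol.
Step 1 gives a 1:1 ratio of CuCO3 to CO2, so n(CO2) = 1.303 mol.
In step 2 the CO2:CaCO3 ratio is 1:1, so n(CaCO3) = 1.303 mol.
Mass of CaCO3 = 1.303 × 100.09 = 130.4 g.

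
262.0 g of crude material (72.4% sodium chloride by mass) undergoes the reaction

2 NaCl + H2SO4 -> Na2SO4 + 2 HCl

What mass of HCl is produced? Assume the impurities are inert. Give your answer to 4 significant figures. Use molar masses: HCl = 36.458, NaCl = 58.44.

Mass of pure NaCl = 262.0 g × 0.724 = 189.69 g.
n(NaCl) = 189.69 g / 58.44 g/mol = 3.2459 mol.
From the equation the NaCl:HCl mole ratio is 2:2, so n(HCl) = 3.2459 × 2/2 = 3.2459 mol.
Mass of HCl = 3.2459 mol × 36.458 g/mol = 118.34 g.

118.3 g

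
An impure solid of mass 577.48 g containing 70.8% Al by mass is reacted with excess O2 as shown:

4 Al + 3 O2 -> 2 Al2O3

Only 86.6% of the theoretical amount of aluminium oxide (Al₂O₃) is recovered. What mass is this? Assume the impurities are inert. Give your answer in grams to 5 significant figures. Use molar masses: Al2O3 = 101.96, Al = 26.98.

Pure Al available = 577.48 g × 0.708 = 408.856 g.
n(Al) = 408.856 g / 26.98 g/mol = 15.1540 mol.
From the equation the Al:Al2O3 mole ratio is 4:2, so n(Al2O3) = 15.1540 × 2/4 = 7.57702 mol.
Mass of Al2O3 = 7.57702 mol × 101.96 g/mol = 772.553 g.
Actual mass collected = 772.553 g × 0.866 = 669.031 g.

669.03 g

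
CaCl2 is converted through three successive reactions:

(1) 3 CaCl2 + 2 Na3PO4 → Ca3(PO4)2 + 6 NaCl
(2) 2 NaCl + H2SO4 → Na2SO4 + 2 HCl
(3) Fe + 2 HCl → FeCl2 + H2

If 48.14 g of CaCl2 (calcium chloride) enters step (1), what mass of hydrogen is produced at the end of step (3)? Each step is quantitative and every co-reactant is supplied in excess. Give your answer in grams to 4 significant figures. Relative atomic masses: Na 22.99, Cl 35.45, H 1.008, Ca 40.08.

M(CaCl2) = 40.08 + 2(35.45) = 110.98 g/mol.
M(H2) = 2(1.008) = 2.016 g/mol.
n(CaCl2) = 48.14 / 110.98 = 0.43377 mol.
Reaction (1): CaCl2→NaCl ratio 3:6 ⇒ n(NaCl) = 0.86754 mol.
Reaction (2): NaCl→HCl ratio 2:2 ⇒ n(HCl) = 0.86754 mol.
Reaction (3): HCl→H2 ratio 2:1 ⇒ n(H2) = 0.43377 mol.
Mass of H2 = 0.43377 × 2.016 = 0.87448 g.

0.8745 g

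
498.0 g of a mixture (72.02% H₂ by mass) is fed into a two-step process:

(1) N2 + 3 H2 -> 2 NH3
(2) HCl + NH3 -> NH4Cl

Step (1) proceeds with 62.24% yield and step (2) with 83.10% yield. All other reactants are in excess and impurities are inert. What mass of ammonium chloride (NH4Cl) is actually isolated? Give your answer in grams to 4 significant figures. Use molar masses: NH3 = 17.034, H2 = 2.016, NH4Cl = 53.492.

3281 g

Pure H2 = 498.0 × 0.7202 = 358.66 g.
n(H2) = 358.66 / 2.016 = 177.91 mol.
Step 1 (H2:NH3 = 3:2): theoretical n(NH3) = 118.60 mol; at 62.24% yield, n(NH3) = 73.819 mol.
Step 2 (NH3:NH4Cl = 1:1): theoretical n(NH4Cl) = 73.819 mol, so theoretical mass = 73.819 × 53.492 = 3948.7 g.
At 83.10% yield, actual mass of NH4Cl = 3948.7 × 0.8310 = 3281.4 g.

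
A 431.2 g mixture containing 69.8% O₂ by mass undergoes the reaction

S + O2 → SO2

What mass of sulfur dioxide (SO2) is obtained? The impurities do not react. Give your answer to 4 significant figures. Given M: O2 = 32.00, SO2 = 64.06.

Mass of pure O2 = 431.2 g × 0.698 = 300.98 g.
n(O2) = 300.98 g / 32.00 g/mol = 9.4055 mol.
From the equation the O2:SO2 mole ratio is 1:1, so n(SO2) = 9.4055 × 1/1 = 9.4055 mol.
Mass of SO2 = 9.4055 mol × 64.06 g/mol = 602.52 g.

602.5 g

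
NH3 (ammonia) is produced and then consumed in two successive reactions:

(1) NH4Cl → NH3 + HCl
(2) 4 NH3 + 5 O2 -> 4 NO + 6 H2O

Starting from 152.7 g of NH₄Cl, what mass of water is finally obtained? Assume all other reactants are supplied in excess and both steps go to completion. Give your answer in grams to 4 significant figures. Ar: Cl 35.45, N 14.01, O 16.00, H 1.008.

M(NH4Cl) = 14.01 + 4(1.008) + 35.45 = 53.492 g/mol.
M(H2O) = 2(1.008) + 16.00 = 18.016 g/mol.
n(NH4Cl) = 152.70 / 53.492 = 2.8546 mol.
Step 1 gives a 1:1 ratio of NH4Cl to NH3, so n(NH3) = 2.8546 mol.
In step 2 the NH3:H2O ratio is 4:6, so n(H2O) = 4.2819 mol.
Mass of H2O = 4.2819 × 18.016 = 77.144 g.

77.14 g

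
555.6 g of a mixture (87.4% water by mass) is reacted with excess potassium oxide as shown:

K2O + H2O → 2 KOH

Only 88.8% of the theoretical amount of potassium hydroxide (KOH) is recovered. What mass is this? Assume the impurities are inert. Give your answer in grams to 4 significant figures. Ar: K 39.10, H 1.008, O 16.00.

2686 g

Pure H2O available = 555.6 g × 0.874 = 485.59 g.
M(H2O) = 2(1.008) + 16.00 = 18.016 g/mol.
M(KOH) = 39.10 + 16.00 + 1.008 = 56.108 g/mol.
n(H2O) = 485.59 g / 18.016 g/mol = 26.954 mol.
From the equation the H2O:KOH mole ratio is 1:2, so n(KOH) = 26.954 × 2/1 = 53.907 mol.
Mass of KOH = 53.907 mol × 56.108 g/mol = 3024.6 g.
Actual mass collected = 3024.6 g × 0.888 = 2685.9 g.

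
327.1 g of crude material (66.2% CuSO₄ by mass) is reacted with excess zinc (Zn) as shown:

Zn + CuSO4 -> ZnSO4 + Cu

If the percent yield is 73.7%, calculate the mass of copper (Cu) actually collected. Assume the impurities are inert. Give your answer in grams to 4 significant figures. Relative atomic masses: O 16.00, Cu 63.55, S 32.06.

63.54 g

Pure CuSO4 available = 327.1 g × 0.662 = 216.54 g.
M(CuSO4) = 63.55 + 32.06 + 4(16.00) = 159.61 g/mol.
M(Cu) = 63.55 g/mol.
n(CuSO4) = 216.54 g / 159.61 g/mol = 1.3567 mol.
From the equation the CuSO4:Cu mole ratio is 1:1, so n(Cu) = 1.3567 × 1/1 = 1.3567 mol.
Mass of Cu = 1.3567 mol × 63.55 g/mol = 86.217 g.
Actual mass collected = 86.217 g × 0.737 = 63.542 g.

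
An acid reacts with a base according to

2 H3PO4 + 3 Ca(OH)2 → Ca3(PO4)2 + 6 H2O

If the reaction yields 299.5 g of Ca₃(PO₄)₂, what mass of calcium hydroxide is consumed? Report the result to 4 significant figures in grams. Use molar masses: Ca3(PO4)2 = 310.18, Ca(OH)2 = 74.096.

n(Ca3(PO4)2) = 299.50 g / 310.18 g/mol = 0.96557 mol.
From the equation the Ca3(PO4)2:Ca(OH)2 mole ratio is 1:3, so n(Ca(OH)2) = 0.96557 × 3/1 = 2.8967 mol.
Mass of Ca(OH)2 = 2.8967 mol × 74.096 g/mol = 214.63 g.

214.6 g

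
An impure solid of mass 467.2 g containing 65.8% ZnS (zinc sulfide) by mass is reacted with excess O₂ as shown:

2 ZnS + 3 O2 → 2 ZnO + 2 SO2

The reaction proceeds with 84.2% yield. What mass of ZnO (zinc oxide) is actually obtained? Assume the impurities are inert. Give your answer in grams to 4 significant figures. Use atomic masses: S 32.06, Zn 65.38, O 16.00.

Pure ZnS available = 467.2 g × 0.658 = 307.42 g.
M(ZnS) = 65.38 + 32.06 = 97.44 g/mol.
M(ZnO) = 65.38 + 16.00 = 81.38 g/mol.
n(ZnS) = 307.42 g / 97.44 g/mol = 3.1549 mol.
From the equation the ZnS:ZnO mole ratio is 2:2, so n(ZnO) = 3.1549 × 2/2 = 3.1549 mol.
Mass of ZnO = 3.1549 mol × 81.38 g/mol = 256.75 g.
Actual mass collected = 256.75 g × 0.842 = 216.18 g.

216.2 g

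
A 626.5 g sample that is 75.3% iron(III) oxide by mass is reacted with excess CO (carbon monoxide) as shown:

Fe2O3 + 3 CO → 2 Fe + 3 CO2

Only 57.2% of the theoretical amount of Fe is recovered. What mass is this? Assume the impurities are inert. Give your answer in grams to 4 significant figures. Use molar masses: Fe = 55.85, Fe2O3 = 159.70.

Pure Fe2O3 available = 626.5 g × 0.753 = 471.75 g.
n(Fe2O3) = 471.75 g / 159.70 g/mol = 2.9540 mol.
From the equation the Fe2O3:Fe mole ratio is 1:2, so n(Fe) = 2.9540 × 2/1 = 5.9080 mol.
Mass of Fe = 5.9080 mol × 55.85 g/mol = 329.96 g.
Actual mass collected = 329.96 g × 0.572 = 188.74 g.

188.7 g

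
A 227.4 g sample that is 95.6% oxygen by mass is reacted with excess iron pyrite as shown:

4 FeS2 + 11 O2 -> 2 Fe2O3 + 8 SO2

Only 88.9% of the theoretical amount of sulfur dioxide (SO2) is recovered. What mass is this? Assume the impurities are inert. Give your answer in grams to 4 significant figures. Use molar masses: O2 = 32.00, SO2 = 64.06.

Pure O2 available = 227.4 g × 0.956 = 217.39 g.
n(O2) = 217.39 g / 32.00 g/mol = 6.7936 mol.
From the equation the O2:SO2 mole ratio is 11:8, so n(SO2) = 6.7936 × 8/11 = 4.9408 mol.
Mass of SO2 = 4.9408 mol × 64.06 g/mol = 316.51 g.
Actual mass collected = 316.51 g × 0.889 = 281.37 g.

281.4 g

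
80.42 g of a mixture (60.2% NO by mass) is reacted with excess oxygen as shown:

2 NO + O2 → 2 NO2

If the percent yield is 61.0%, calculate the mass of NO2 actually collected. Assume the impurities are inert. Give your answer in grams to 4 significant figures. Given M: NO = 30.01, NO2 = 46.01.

Pure NO available = 80.42 g × 0.602 = 48.413 g.
n(NO) = 48.413 g / 30.01 g/mol = 1.6132 mol.
From the equation the NO:NO2 mole ratio is 2:2, so n(NO2) = 1.6132 × 2/2 = 1.6132 mol.
Mass of NO2 = 1.6132 mol × 46.01 g/mol = 74.224 g.
Actual mass collected = 74.224 g × 0.610 = 45.277 g.

45.28 g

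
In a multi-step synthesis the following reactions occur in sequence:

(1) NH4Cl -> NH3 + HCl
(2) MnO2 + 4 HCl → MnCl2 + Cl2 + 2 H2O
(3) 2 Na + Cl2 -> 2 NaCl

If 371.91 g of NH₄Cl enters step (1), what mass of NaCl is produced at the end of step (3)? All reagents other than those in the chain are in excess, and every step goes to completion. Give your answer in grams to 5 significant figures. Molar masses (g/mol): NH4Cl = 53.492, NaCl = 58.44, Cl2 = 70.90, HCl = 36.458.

n(NH4Cl) = 371.91 / 53.492 = 6.95263 mol.
Reaction (1): NH4Cl→HCl ratio 1:1 ⇒ n(HCl) = 6.95263 mol.
Reaction (2): HCl→Cl2 ratio 4:1 ⇒ n(Cl2) = 1.73816 mol.
Reaction (3): Cl2→NaCl ratio 1:2 ⇒ n(NaCl) = 3.47631 mol.
Mass of NaCl = 3.47631 × 58.44 = 203.156 g.

203.16 g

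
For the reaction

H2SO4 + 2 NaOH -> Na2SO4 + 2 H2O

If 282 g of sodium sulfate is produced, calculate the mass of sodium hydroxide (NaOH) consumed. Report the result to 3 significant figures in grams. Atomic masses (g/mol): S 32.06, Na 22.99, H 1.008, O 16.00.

159 g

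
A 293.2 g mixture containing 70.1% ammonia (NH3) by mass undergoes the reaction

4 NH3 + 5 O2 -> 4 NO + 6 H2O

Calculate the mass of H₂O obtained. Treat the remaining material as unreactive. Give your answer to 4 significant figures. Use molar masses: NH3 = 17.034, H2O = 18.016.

326.1 g

Mass of pure NH3 = 293.2 g × 0.701 = 205.53 g.
n(NH3) = 205.53 g / 17.034 g/mol = 12.066 mol.
From the equation the NH3:H2O mole ratio is 4:6, so n(H2O) = 12.066 × 6/4 = 18.099 mol.
Mass of H2O = 18.099 mol × 18.016 g/mol = 326.07 g.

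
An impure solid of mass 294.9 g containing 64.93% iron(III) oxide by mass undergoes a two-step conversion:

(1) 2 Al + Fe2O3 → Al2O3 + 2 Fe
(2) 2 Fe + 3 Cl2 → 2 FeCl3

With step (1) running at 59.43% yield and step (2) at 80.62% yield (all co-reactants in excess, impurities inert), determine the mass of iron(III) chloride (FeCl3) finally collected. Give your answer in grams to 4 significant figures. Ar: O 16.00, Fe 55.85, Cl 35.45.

186.4 g

Pure Fe2O3 = 294.9 × 0.6493 = 191.48 g.
M(Fe2O3) = 2(55.85) + 3(16.00) = 159.70 g/mol.
M(FeCl3) = 55.85 + 3(35.45) = 162.20 g/mol.
n(Fe2O3) = 191.48 / 159.70 = 1.1990 mol.
Step 1 (Fe2O3:Fe = 1:2): theoretical n(Fe) = 2.3980 mol; at 59.43% yield, n(Fe) = 1.4251 mol.
Step 2 (Fe:FeCl3 = 2:2): theoretical n(FeCl3) = 1.4251 mol, so theoretical mass = 1.4251 × 162.20 = 231.15 g.
At 80.62% yield, actual mass of FeCl3 = 231.15 × 0.8062 = 186.36 g.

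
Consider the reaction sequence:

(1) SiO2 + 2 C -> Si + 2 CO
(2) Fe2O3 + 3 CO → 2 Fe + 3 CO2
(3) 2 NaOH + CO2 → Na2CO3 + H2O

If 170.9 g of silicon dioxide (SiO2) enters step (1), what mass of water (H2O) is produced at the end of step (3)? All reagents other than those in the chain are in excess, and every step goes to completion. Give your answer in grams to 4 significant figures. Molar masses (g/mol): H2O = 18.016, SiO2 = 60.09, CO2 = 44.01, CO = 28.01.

102.5 g

n(SiO2) = 170.9 / 60.09 = 2.8441 mol.
Reaction (1): SiO2→CO ratio 1:2 ⇒ n(CO) = 5.6881 mol.
Reaction (2): CO→CO2 ratio 3:3 ⇒ n(CO2) = 5.6881 mol.
Reaction (3): CO2→H2O ratio 1:1 ⇒ n(H2O) = 5.6881 mol.
Mass of H2O = 5.6881 × 18.016 = 102.48 g.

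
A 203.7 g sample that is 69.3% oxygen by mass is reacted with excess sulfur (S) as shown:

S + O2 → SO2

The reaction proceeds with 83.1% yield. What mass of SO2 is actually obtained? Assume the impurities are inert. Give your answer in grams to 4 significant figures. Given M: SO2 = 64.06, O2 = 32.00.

234.8 g

Pure O2 available = 203.7 g × 0.693 = 141.16 g.
n(O2) = 141.16 g / 32.00 g/mol = 4.4114 mol.
From the equation the O2:SO2 mole ratio is 1:1, so n(SO2) = 4.4114 × 1/1 = 4.4114 mol.
Mass of SO2 = 4.4114 mol × 64.06 g/mol = 282.59 g.
Actual mass collected = 282.59 g × 0.831 = 234.83 g.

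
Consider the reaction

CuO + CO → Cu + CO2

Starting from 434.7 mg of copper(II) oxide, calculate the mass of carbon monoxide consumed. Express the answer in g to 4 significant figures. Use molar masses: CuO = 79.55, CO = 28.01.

0.1531 g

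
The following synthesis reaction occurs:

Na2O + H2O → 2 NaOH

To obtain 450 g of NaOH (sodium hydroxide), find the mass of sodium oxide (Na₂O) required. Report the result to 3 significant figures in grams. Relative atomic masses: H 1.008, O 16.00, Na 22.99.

M(NaOH) = 22.99 + 16.00 + 1.008 = 39.998 g/mol.
M(Na2O) = 2(22.99) + 16.00 = 61.98 g/mol.
n(NaOH) = 450.0 g / 39.998 g/mol = 11.25 mol.
From the equation the NaOH:Na2O mole ratio is 2:1, so n(Na2O) = 11.25 × 1/2 = 5.625 mol.
Mass of Na2O = 5.625 mol × 61.98 g/mol = 348.7 g.

349 g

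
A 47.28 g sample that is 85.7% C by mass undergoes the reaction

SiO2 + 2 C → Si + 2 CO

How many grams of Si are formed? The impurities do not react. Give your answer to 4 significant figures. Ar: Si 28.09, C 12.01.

47.38 g

Mass of pure C = 47.28 g × 0.857 = 40.519 g.
M(C) = 12.01 g/mol.
M(Si) = 28.09 g/mol.
n(C) = 40.519 g / 12.01 g/mol = 3.3738 mol.
From the equation the C:Si mole ratio is 2:1, so n(Si) = 3.3738 × 1/2 = 1.6869 mol.
Mass of Si = 1.6869 mol × 28.09 g/mol = 47.385 g.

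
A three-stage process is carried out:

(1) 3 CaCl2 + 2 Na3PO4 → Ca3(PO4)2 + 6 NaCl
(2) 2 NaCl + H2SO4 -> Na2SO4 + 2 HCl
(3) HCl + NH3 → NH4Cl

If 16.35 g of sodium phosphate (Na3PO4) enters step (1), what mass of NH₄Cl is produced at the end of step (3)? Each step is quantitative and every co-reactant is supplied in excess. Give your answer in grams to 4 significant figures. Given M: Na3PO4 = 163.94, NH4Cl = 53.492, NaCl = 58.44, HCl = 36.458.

16.00 g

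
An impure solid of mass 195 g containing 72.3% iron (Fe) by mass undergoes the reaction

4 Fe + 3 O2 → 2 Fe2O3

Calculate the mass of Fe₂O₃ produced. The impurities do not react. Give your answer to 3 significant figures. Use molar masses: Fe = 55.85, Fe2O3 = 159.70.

202 g

Mass of pure Fe = 195 g × 0.723 = 141.0 g.
n(Fe) = 141.0 g / 55.85 g/mol = 2.524 mol.
From the equation the Fe:Fe2O3 mole ratio is 4:2, so n(Fe2O3) = 2.524 × 2/4 = 1.262 mol.
Mass of Fe2O3 = 1.262 mol × 159.70 g/mol = 201.6 g.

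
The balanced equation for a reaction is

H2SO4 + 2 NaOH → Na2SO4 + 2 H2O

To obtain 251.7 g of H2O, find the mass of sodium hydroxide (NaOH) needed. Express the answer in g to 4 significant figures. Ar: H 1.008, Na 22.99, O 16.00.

558.8 g

M(H2O) = 2(1.008) + 16.00 = 18.016 g/mol.
M(NaOH) = 22.99 + 16.00 + 1.008 = 39.998 g/mol.
n(H2O) = 251.70 g / 18.016 g/mol = 13.971 mol.
From the equation the H2O:NaOH mole ratio is 2:2, so n(NaOH) = 13.971 × 2/2 = 13.971 mol.
Mass of NaOH = 13.971 mol × 39.998 g/mol = 558.81 g.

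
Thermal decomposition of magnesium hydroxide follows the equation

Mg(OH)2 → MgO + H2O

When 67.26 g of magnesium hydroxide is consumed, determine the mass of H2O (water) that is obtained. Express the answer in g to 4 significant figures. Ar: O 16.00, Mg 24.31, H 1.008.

20.78 g

M(Mg(OH)2) = 24.31 + 2(16.00) + 2(1.008) = 58.326 g/mol.
M(H2O) = 2(1.008) + 16.00 = 18.016 g/mol.
n(Mg(OH)2) = 67.260 g / 58.326 g/mol = 1.1532 mol.
From the equation the Mg(OH)2:H2O mole ratio is 1:1, so n(H2O) = 1.1532 × 1/1 = 1.1532 mol.
Mass of H2O = 1.1532 mol × 18.016 g/mol = 20.776 g.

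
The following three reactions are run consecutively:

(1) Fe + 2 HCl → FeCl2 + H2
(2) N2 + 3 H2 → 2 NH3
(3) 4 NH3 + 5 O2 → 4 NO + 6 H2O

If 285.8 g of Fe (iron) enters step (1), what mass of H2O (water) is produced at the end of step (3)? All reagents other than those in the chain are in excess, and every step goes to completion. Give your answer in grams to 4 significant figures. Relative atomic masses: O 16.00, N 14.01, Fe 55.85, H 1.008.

M(Fe) = 55.85 g/mol.
M(H2O) = 2(1.008) + 16.00 = 18.016 g/mol.
n(Fe) = 285.8 / 55.85 = 5.1173 mol.
Reaction (1): Fe→H2 ratio 1:1 ⇒ n(H2) = 5.1173 mol.
Reaction (2): H2→NH3 ratio 3:2 ⇒ n(NH3) = 3.4115 mol.
Reaction (3): NH3→H2O ratio 4:6 ⇒ n(H2O) = 5.1173 mol.
Mass of H2O = 5.1173 × 18.016 = 92.193 g.

92.19 g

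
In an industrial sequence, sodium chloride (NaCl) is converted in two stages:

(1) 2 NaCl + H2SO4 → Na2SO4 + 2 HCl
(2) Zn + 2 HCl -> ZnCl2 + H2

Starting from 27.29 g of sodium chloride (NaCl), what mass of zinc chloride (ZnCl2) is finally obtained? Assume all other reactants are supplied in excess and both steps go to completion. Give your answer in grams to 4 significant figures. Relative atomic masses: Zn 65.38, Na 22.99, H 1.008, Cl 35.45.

M(NaCl) = 22.99 + 35.45 = 58.44 g/mol.
M(ZnCl2) = 65.38 + 2(35.45) = 136.28 g/mol.
n(NaCl) = 27.290 / 58.44 = 0.46697 mol.
Step 1 gives a 2:2 ratio of NaCl to HCl, so n(HCl) = 0.46697 mol.
In step 2 the HCl:ZnCl2 ratio is 2:1, so n(ZnCl2) = 0.23349 mol.
Mass of ZnCl2 = 0.23349 × 136.28 = 31.820 g.

31.82 g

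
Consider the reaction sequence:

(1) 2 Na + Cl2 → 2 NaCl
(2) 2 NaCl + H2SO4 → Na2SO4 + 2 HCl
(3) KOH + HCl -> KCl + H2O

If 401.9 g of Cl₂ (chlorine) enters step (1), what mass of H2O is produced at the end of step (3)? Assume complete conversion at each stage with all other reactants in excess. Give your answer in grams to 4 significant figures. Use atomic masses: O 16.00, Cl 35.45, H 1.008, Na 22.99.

M(Cl2) = 2(35.45) = 70.90 g/mol.
M(H2O) = 2(1.008) + 16.00 = 18.016 g/mol.
n(Cl2) = 401.9 / 70.90 = 5.6685 mol.
Reaction (1): Cl2→NaCl ratio 1:2 ⇒ n(NaCl) = 11.337 mol.
Reaction (2): NaCl→HCl ratio 2:2 ⇒ n(HCl) = 11.337 mol.
Reaction (3): HCl→H2O ratio 1:1 ⇒ n(H2O) = 11.337 mol.
Mass of H2O = 11.337 × 18.016 = 204.25 g.

204.2 g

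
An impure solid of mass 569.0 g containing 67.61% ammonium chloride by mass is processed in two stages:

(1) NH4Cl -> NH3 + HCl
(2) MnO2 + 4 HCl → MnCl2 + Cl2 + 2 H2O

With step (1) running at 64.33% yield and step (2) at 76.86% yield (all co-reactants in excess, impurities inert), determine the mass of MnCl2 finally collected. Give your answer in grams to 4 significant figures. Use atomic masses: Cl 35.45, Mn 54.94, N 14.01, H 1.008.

Pure NH4Cl = 569.0 × 0.6761 = 384.70 g.
M(NH4Cl) = 14.01 + 4(1.008) + 35.45 = 53.492 g/mol.
M(MnCl2) = 54.94 + 2(35.45) = 125.84 g/mol.
n(NH4Cl) = 384.70 / 53.492 = 7.1917 mol.
Step 1 (NH4Cl:HCl = 1:1): theoretical n(HCl) = 7.1917 mol; at 64.33% yield, n(HCl) = 4.6265 mol.
Step 2 (HCl:MnCl2 = 4:1): theoretical n(MnCl2) = 1.1566 mol, so theoretical mass = 1.1566 × 125.84 = 145.55 g.
At 76.86% yield, actual mass of MnCl2 = 145.55 × 0.7686 = 111.87 g.

111.9 g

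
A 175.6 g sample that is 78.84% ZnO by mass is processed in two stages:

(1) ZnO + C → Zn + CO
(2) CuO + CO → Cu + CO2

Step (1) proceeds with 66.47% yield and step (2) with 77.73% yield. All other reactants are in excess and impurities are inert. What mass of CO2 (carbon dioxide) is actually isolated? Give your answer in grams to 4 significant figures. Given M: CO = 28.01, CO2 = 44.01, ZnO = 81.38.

38.68 g

Pure ZnO = 175.6 × 0.7884 = 138.44 g.
n(ZnO) = 138.44 / 81.38 = 1.7012 mol.
Step 1 (ZnO:CO = 1:1): theoretical n(CO) = 1.7012 mol; at 66.47% yield, n(CO) = 1.1308 mol.
Step 2 (CO:CO2 = 1:1): theoretical n(CO2) = 1.1308 mol, so theoretical mass = 1.1308 × 44.01 = 49.766 g.
At 77.73% yield, actual mass of CO2 = 49.766 × 0.7773 = 38.683 g.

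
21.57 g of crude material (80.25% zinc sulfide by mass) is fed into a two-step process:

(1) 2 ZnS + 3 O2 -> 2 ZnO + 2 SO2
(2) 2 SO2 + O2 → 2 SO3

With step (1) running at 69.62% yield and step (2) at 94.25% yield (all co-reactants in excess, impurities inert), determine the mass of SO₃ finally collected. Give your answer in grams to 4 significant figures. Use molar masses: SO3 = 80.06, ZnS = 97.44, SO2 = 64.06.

9.332 g

Pure ZnS = 21.57 × 0.8025 = 17.310 g.
n(ZnS) = 17.310 / 97.44 = 0.17765 mol.
Step 1 (ZnS:SO2 = 2:2): theoretical n(SO2) = 0.17765 mol; at 69.62% yield, n(SO2) = 0.12368 mol.
Step 2 (SO2:SO3 = 2:2): theoretical n(SO3) = 0.12368 mol, so theoretical mass = 0.12368 × 80.06 = 9.9016 g.
At 94.25% yield, actual mass of SO3 = 9.9016 × 0.9425 = 9.3323 g.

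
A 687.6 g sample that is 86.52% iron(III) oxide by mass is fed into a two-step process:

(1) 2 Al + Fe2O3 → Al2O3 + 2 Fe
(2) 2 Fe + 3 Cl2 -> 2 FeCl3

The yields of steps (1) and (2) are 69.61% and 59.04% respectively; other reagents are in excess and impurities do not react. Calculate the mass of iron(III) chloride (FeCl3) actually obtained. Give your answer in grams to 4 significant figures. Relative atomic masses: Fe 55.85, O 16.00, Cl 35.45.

496.6 g

Pure Fe2O3 = 687.6 × 0.8652 = 594.91 g.
M(Fe2O3) = 2(55.85) + 3(16.00) = 159.70 g/mol.
M(FeCl3) = 55.85 + 3(35.45) = 162.20 g/mol.
n(Fe2O3) = 594.91 / 159.70 = 3.7252 mol.
Step 1 (Fe2O3:Fe = 1:2): theoretical n(Fe) = 7.4504 mol; at 69.61% yield, n(Fe) = 5.1862 mol.
Step 2 (Fe:FeCl3 = 2:2): theoretical n(FeCl3) = 5.1862 mol, so theoretical mass = 5.1862 × 162.20 = 841.20 g.
At 59.04% yield, actual mass of FeCl3 = 841.20 × 0.5904 = 496.65 g.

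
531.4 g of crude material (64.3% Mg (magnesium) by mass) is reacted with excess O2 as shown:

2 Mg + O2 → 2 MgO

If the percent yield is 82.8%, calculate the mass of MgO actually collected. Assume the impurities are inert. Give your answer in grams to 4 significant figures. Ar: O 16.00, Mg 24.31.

Pure Mg available = 531.4 g × 0.643 = 341.69 g.
M(Mg) = 24.31 g/mol.
M(MgO) = 24.31 + 16.00 = 40.31 g/mol.
n(Mg) = 341.69 g / 24.31 g/mol = 14.056 mol.
From the equation the Mg:MgO mole ratio is 2:2, so n(MgO) = 14.056 × 2/2 = 14.056 mol.
Mass of MgO = 14.056 mol × 40.31 g/mol = 566.58 g.
Actual mass collected = 566.58 g × 0.828 = 469.13 g.

469.1 g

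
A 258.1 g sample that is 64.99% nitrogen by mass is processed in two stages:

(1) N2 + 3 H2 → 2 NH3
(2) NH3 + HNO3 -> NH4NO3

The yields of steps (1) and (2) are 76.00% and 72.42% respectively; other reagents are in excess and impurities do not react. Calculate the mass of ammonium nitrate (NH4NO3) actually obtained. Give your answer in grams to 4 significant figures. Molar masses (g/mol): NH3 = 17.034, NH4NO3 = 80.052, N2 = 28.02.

527.5 g

Pure N2 = 258.1 × 0.6499 = 167.74 g.
n(N2) = 167.74 / 28.02 = 5.9864 mol.
Step 1 (N2:NH3 = 1:2): theoretical n(NH3) = 11.973 mol; at 76.00% yield, n(NH3) = 9.0993 mol.
Step 2 (NH3:NH4NO3 = 1:1): theoretical n(NH4NO3) = 9.0993 mol, so theoretical mass = 9.0993 × 80.052 = 728.42 g.
At 72.42% yield, actual mass of NH4NO3 = 728.42 × 0.7242 = 527.52 g.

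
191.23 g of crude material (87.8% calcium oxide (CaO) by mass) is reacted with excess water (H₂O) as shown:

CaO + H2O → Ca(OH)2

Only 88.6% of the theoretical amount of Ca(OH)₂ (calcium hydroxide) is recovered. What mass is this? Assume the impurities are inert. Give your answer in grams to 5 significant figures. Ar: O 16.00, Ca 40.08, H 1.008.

196.55 g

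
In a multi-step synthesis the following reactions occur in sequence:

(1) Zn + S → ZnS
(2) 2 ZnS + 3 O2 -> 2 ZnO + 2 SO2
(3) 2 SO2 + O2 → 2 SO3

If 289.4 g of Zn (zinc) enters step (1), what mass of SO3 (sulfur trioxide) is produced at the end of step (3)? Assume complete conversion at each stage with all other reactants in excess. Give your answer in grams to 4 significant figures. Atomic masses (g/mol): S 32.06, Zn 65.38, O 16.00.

354.4 g

M(Zn) = 65.38 g/mol.
M(SO3) = 32.06 + 3(16.00) = 80.06 g/mol.
n(Zn) = 289.4 / 65.38 = 4.4264 mol.
Reaction (1): Zn→ZnS ratio 1:1 ⇒ n(ZnS) = 4.4264 mol.
Reaction (2): ZnS→SO2 ratio 2:2 ⇒ n(SO2) = 4.4264 mol.
Reaction (3): SO2→SO3 ratio 2:2 ⇒ n(SO3) = 4.4264 mol.
Mass of SO3 = 4.4264 × 80.06 = 354.38 g.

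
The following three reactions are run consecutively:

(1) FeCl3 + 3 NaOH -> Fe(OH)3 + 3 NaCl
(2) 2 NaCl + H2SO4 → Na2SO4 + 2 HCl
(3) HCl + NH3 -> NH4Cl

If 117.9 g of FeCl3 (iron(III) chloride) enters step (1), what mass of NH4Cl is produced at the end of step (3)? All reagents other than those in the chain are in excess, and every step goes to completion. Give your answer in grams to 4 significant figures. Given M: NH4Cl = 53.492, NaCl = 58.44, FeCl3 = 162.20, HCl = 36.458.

116.6 g

n(FeCl3) = 117.9 / 162.20 = 0.72688 mol.
Reaction (1): FeCl3→NaCl ratio 1:3 ⇒ n(NaCl) = 2.1806 mol.
Reaction (2): NaCl→HCl ratio 2:2 ⇒ n(HCl) = 2.1806 mol.
Reaction (3): HCl→NH4Cl ratio 1:1 ⇒ n(NH4Cl) = 2.1806 mol.
Mass of NH4Cl = 2.1806 × 53.492 = 116.65 g.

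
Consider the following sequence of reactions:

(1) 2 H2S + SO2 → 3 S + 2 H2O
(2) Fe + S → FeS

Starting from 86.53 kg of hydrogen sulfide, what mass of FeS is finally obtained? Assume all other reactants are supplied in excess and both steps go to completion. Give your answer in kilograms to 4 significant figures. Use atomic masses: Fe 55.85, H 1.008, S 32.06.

334.8 kg

M(H2S) = 2(1.008) + 32.06 = 34.076 g/mol.
M(FeS) = 55.85 + 32.06 = 87.91 g/mol.
86.53 kg = 86530 g.
n(H2S) = 86530 / 34.076 = 2539.3 mol.
Step 1 gives a 2:3 ratio of H2S to S, so n(S) = 3809.0 mol.
In step 2 the S:FeS ratio is 1:1, so n(FeS) = 3809.0 mol.
Mass of FeS = 3809.0 × 87.91 = 334850 g = 334.8 kg.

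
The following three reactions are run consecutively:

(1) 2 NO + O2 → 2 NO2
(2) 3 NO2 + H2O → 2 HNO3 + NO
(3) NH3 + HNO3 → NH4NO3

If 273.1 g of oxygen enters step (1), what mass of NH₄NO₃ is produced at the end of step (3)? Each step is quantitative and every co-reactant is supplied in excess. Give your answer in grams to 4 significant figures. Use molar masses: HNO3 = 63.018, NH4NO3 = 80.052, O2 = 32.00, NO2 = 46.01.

910.9 g

n(O2) = 273.1 / 32.00 = 8.5344 mol.
Reaction (1): O2→NO2 ratio 1:2 ⇒ n(NO2) = 17.069 mol.
Reaction (2): NO2→HNO3 ratio 3:2 ⇒ n(HNO3) = 11.379 mol.
Reaction (3): HNO3→NH4NO3 ratio 1:1 ⇒ n(NH4NO3) = 11.379 mol.
Mass of NH4NO3 = 11.379 × 80.052 = 910.93 g.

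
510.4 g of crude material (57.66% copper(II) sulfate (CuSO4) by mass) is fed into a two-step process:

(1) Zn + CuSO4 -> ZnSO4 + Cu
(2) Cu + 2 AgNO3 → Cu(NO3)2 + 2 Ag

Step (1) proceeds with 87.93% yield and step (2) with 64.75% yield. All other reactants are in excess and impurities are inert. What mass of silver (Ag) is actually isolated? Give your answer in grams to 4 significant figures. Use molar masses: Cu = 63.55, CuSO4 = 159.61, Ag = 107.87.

226.5 g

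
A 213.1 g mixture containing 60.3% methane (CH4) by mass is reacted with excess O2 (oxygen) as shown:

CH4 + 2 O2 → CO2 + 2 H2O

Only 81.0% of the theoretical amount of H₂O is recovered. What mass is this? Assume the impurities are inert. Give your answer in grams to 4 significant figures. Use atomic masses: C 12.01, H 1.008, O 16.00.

233.8 g

Pure CH4 available = 213.1 g × 0.603 = 128.50 g.
M(CH4) = 12.01 + 4(1.008) = 16.042 g/mol.
M(H2O) = 2(1.008) + 16.00 = 18.016 g/mol.
n(CH4) = 128.50 g / 16.042 g/mol = 8.0102 mol.
From the equation the CH4:H2O mole ratio is 1:2, so n(H2O) = 8.0102 × 2/1 = 16.020 mol.
Mass of H2O = 16.020 mol × 18.016 g/mol = 288.62 g.
Actual mass collected = 288.62 g × 0.810 = 233.78 g.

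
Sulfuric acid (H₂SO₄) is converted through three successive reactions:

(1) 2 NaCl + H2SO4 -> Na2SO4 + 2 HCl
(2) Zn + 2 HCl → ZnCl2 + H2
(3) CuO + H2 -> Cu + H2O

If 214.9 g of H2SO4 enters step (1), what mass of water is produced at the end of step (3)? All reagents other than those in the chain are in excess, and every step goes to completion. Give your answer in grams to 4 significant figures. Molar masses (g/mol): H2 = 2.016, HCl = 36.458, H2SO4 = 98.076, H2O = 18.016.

39.48 g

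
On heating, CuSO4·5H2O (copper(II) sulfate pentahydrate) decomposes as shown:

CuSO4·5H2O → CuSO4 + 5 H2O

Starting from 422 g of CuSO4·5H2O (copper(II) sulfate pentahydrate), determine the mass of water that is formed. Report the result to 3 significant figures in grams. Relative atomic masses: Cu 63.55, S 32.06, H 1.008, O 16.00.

152 g

M(CuSO4·5H2O) = 63.55 + 32.06 + 9(16.00) + 10(1.008) = 249.69 g/mol.
M(H2O) = 2(1.008) + 16.00 = 18.016 g/mol.
n(CuSO4·5H2O) = 422.0 g / 249.69 g/mol = 1.690 mol.
From the equation the CuSO4·5H2O:H2O mole ratio is 1:5, so n(H2O) = 1.690 × 5/1 = 8.450 mol.
Mass of H2O = 8.450 mol × 18.016 g/mol = 152.2 g.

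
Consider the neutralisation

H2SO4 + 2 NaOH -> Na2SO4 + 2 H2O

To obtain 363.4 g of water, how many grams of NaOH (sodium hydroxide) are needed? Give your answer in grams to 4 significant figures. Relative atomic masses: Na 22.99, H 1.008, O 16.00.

806.8 g

M(H2O) = 2(1.008) + 16.00 = 18.016 g/mol.
M(NaOH) = 22.99 + 16.00 + 1.008 = 39.998 g/mol.
n(H2O) = 363.40 g / 18.016 g/mol = 20.171 mol.
From the equation the H2O:NaOH mole ratio is 2:2, so n(NaOH) = 20.171 × 2/2 = 20.171 mol.
Mass of NaOH = 20.171 mol × 39.998 g/mol = 806.80 g.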